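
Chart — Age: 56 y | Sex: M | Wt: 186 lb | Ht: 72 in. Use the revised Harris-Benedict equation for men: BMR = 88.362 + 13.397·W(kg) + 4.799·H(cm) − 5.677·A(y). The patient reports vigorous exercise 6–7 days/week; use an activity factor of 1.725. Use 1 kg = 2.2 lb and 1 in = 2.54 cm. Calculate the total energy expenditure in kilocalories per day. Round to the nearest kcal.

3072 kilocalories per day

Convert to metric: weight = 186 ÷ 2.2 = 84.5455 kg; height = 72 × 2.54 = 182.88 cm.
Harris-Benedict: BMR = 88.362 + 13.397(84.5455) + 4.799(182.88) − 5.677(56) = 1780.7466 kcal/day.
TEE = BMR × activity factor = 1780.7466 × 1.725 = 3071.7878 kcal/day.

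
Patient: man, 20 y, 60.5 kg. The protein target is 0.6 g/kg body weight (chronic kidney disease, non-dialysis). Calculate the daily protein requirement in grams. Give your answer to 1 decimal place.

36.3 g/day

Protein = 0.6 g/kg × 60.5 kg = 36.3 g/day.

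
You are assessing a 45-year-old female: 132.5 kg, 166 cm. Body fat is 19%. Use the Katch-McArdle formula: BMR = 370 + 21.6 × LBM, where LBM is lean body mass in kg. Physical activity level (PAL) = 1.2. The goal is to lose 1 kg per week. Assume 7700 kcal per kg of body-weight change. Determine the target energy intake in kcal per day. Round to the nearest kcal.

2126 kcal per day

LBM = 132.5 × (1 − 0.19) = 107.325 kg. Katch-McArdle: BMR = 370 + 21.6 × 107.325 = 2688.22 kcal/day.
TEE = 2688.22 × 1.2 = 3225.864 kcal/day.
Required daily deficit = 1 × 7700 ÷ 7 = 1100 kcal/day.
Target intake = 3225.864 − 1100 = 2125.864 kcal/day.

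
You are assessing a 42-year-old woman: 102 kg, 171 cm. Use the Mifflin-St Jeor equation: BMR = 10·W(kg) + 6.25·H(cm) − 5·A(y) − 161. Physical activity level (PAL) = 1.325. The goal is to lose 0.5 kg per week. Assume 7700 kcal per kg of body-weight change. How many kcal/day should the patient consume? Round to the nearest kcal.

1726 kcal/day

Mifflin-St Jeor (female): BMR = 10(102) + 6.25(171) − 5(42) − 161 = 1020 + 1068.75 − 210 − 161 = 1717.75 kcal/day.
TEE = 1717.75 × 1.325 = 2276.0188 kcal/day.
Required daily deficit = 0.5 × 7700 ÷ 7 = 550 kcal/day.
Target intake = 2276.0188 − 550 = 1726.0188 kcal/day.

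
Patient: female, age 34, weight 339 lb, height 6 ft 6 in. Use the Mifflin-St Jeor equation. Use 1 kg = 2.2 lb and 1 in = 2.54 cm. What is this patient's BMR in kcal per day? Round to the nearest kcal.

2448 kcal per day

Convert to metric: weight = 339 ÷ 2.2 = 154.0909 kg; height = (6×12 + 6) × 2.54 = 78 × 2.54 = 198.12 cm.
Mifflin-St Jeor (female): BMR = 10(154.0909) + 6.25(198.12) − 5(34) − 161 = 1540.9091 + 1238.25 − 170 − 161 = 2448.1591 kcal/day.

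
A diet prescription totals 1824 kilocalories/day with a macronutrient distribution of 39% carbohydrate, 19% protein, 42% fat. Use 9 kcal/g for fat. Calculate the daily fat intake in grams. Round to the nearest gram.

Fat energy = 42% × 1824 = 766.08 kcal.
At 9 kcal/g: 766.08 ÷ 9 = 85.12 g.

85 g/day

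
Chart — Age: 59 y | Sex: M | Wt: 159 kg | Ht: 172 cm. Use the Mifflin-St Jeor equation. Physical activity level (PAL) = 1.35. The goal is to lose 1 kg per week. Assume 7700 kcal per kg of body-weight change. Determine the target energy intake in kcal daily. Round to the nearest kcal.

Mifflin-St Jeor (male): BMR = 10(159) + 6.25(172) − 5(59) + 5 = 1590 + 1075 − 295 + 5 = 2375 kcal/day.
TEE = 2375 × 1.35 = 3206.25 kcal/day.
Required daily deficit = 1 × 7700 ÷ 7 = 1100 kcal/day.
Target intake = 3206.25 − 1100 = 2106.25 kcal/day.

2106 kcal daily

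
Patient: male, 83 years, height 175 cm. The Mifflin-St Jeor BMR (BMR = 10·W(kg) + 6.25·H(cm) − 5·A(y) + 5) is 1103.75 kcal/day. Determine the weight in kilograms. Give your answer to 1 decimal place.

42.0 kg

1103.75 = 10·W + 6.25(175) − 5(83) + 5
10·W = 1103.75 − 683.75 = 420, so W = 42 kg.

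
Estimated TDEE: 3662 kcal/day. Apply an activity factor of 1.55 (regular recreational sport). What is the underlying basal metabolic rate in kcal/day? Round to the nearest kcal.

2363 kcal/day

BMR = TEE ÷ activity factor = 3662 ÷ 1.55 = 2362.5806 kcal/day.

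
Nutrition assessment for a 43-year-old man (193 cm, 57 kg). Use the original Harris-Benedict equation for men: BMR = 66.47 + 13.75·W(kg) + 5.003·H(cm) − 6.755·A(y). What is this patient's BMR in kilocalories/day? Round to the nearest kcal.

1525 kilocalories/day

Harris-Benedict: BMR = 66.47 + 13.75(57) + 5.003(193) − 6.755(43) = 1525.334 kcal/day.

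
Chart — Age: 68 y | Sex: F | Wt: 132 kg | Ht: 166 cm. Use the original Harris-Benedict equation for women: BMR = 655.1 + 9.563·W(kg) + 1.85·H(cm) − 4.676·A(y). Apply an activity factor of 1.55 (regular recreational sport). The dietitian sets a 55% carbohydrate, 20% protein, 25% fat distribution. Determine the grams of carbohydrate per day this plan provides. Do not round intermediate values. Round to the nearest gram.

Harris-Benedict: BMR = 655.1 + 9.563(132) + 1.85(166) − 4.676(68) = 1906.548 kcal/day.
TEE = 1906.548 × 1.55 = 2955.1494 kcal/day.
Carbohydrate energy = 55% × 2955.1494 = 1625.3322 kcal.
Carbohydrate = 1625.3322 ÷ 4 kcal/g = 406.333 g.

406 g/day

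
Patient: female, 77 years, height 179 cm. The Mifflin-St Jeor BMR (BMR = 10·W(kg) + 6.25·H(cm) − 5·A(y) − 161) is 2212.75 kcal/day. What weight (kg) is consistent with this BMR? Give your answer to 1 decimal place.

164.0 kg

2212.75 = 10·W + 6.25(179) − 5(77) − 161
10·W = 2212.75 − 572.75 = 1640, so W = 164 kg.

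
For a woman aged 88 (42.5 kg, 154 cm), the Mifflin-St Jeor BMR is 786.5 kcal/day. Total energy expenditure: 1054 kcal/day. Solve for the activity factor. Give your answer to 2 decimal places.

Activity factor = TEE ÷ BMR = 1054 ÷ 786.5 = 1.34.

1.34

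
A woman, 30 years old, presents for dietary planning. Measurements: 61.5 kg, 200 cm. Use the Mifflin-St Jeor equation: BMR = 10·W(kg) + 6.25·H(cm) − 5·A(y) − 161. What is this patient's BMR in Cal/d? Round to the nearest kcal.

Mifflin-St Jeor (female): BMR = 10(61.5) + 6.25(200) − 5(30) − 161 = 615 + 1250 − 150 − 161 = 1554 kcal/day.

1554 Cal/d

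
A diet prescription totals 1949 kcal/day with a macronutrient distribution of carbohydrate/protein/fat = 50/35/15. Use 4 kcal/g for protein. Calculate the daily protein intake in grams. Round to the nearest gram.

171 g/day

Protein energy = 35% × 1949 = 682.15 kcal.
At 4 kcal/g: 682.15 ÷ 4 = 170.5375 g.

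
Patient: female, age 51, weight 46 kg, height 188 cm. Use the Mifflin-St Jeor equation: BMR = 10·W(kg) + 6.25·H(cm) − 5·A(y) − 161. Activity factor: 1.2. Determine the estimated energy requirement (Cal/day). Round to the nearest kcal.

Mifflin-St Jeor (female): BMR = 10(46) + 6.25(188) − 5(51) − 161 = 460 + 1175 − 255 − 161 = 1219 kcal/day.
TEE = BMR × activity factor = 1219 × 1.2 = 1462.8 kcal/day.

1463 Cal/day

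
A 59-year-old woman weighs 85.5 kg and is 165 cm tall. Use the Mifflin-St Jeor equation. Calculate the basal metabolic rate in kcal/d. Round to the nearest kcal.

1430 kcal/d

Mifflin-St Jeor (female): BMR = 10(85.5) + 6.25(165) − 5(59) − 161 = 855 + 1031.25 − 295 − 161 = 1430.25 kcal/day.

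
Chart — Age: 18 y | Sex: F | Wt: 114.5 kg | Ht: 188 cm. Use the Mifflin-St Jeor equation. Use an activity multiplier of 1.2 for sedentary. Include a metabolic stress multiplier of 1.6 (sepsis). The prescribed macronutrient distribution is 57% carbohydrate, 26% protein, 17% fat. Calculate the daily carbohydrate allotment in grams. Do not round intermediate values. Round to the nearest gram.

Mifflin-St Jeor (female): BMR = 10(114.5) + 6.25(188) − 5(18) − 161 = 1145 + 1175 − 90 − 161 = 2069 kcal/day.
TEE = 2069 × 1.2 = 2482.8 kcal/day.
With stress factor 1.6: 2482.8 × 1.6 = 3972.48 kcal/day.
Carbohydrate energy = 57% × 3972.48 = 2264.3136 kcal.
Carbohydrate = 2264.3136 ÷ 4 kcal/g = 566.0784 g.

566 g/day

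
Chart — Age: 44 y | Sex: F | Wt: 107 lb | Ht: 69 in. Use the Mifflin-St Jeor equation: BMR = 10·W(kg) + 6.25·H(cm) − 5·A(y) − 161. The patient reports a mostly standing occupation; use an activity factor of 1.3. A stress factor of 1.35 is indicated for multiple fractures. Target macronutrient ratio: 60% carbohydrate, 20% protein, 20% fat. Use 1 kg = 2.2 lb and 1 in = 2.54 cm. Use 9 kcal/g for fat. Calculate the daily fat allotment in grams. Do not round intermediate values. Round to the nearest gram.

47 g/day

Convert to metric: weight = 107 ÷ 2.2 = 48.6364 kg; height = 69 × 2.54 = 175.26 cm.
Mifflin-St Jeor (female): BMR = 10(48.6364) + 6.25(175.26) − 5(44) − 161 = 486.3636 + 1095.375 − 220 − 161 = 1200.7386 kcal/day.
TEE = 1200.7386 × 1.3 = 1560.9602 kcal/day.
With stress factor 1.35: 1560.9602 × 1.35 = 2107.2963 kcal/day.
Fat energy = 20% × 2107.2963 = 421.4593 kcal.
Fat = 421.4593 ÷ 9 kcal/g = 46.8288 g.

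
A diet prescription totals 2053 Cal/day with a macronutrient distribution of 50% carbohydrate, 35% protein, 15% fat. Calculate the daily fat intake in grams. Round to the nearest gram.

34 g/day

Fat energy = 15% × 2053 = 307.95 kcal.
At 9 kcal/g: 307.95 ÷ 9 = 34.2167 g.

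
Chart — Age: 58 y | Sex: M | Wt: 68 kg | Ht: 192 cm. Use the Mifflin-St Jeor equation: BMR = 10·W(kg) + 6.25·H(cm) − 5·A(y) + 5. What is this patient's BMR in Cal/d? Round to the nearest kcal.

1595 Cal/d

Mifflin-St Jeor (male): BMR = 10(68) + 6.25(192) − 5(58) + 5 = 680 + 1200 − 290 + 5 = 1595 kcal/day.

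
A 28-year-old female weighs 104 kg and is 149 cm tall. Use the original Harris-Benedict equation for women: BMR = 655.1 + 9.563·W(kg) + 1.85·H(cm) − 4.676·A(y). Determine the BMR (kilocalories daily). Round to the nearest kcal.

1794 kilocalories daily

Harris-Benedict: BMR = 655.1 + 9.563(104) + 1.85(149) − 4.676(28) = 1794.374 kcal/day.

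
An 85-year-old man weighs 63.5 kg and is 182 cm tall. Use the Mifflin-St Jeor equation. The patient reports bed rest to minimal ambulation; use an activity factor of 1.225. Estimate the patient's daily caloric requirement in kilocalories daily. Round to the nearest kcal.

1657 kilocalories daily

Mifflin-St Jeor (male): BMR = 10(63.5) + 6.25(182) − 5(85) + 5 = 635 + 1137.5 − 425 + 5 = 1352.5 kcal/day.
TEE = BMR × activity factor = 1352.5 × 1.225 = 1656.8125 kcal/day.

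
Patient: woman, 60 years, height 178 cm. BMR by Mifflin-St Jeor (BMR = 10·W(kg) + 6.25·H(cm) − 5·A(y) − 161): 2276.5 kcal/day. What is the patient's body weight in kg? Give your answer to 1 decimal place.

2276.5 = 10·W + 6.25(178) − 5(60) − 161
10·W = 2276.5 − 651.5 = 1625, so W = 162.5 kg.

162.5 kg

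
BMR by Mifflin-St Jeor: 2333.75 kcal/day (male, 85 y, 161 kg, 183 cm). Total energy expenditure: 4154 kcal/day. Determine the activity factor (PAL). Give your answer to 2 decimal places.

1.78

Activity factor = TEE ÷ BMR = 4154 ÷ 2333.75 = 1.78.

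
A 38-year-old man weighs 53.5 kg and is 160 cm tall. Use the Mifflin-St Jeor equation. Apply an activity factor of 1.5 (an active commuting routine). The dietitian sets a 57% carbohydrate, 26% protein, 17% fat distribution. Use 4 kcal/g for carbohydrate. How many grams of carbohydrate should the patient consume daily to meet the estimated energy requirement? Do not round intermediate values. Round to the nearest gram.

Mifflin-St Jeor (male): BMR = 10(53.5) + 6.25(160) − 5(38) + 5 = 535 + 1000 − 190 + 5 = 1350 kcal/day.
TEE = 1350 × 1.5 = 2025 kcal/day.
Carbohydrate energy = 57% × 2025 = 1154.25 kcal.
Carbohydrate = 1154.25 ÷ 4 kcal/g = 288.5625 g.

289 g/day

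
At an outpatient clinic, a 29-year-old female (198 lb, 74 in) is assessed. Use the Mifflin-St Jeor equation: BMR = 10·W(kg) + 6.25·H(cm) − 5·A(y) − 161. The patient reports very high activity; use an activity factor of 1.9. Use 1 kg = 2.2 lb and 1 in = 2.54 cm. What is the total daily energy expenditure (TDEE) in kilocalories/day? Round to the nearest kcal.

3361 kilocalories/day

Convert to metric: weight = 198 ÷ 2.2 = 90 kg; height = 74 × 2.54 = 187.96 cm.
Mifflin-St Jeor (female): BMR = 10(90) + 6.25(187.96) − 5(29) − 161 = 900 + 1174.75 − 145 − 161 = 1768.75 kcal/day.
TEE = BMR × activity factor = 1768.75 × 1.9 = 3360.625 kcal/day.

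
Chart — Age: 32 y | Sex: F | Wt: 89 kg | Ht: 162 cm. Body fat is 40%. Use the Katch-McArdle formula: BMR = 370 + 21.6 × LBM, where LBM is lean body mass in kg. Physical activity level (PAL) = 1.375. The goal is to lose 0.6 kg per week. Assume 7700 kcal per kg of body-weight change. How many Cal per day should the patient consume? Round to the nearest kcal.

1435 Cal per day

LBM = 89 × (1 − 0.4) = 53.4 kg. Katch-McArdle: BMR = 370 + 21.6 × 53.4 = 1523.44 kcal/day.
TEE = 1523.44 × 1.375 = 2094.73 kcal/day.
Required daily deficit = 0.6 × 7700 ÷ 7 = 660 kcal/day.
Target intake = 2094.73 − 660 = 1434.73 kcal/day.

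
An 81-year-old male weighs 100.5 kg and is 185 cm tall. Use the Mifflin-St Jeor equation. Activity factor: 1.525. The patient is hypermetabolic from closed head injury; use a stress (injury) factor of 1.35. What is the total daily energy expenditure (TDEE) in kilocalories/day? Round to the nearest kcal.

Mifflin-St Jeor (male): BMR = 10(100.5) + 6.25(185) − 5(81) + 5 = 1005 + 1156.25 − 405 + 5 = 1761.25 kcal/day.
TEE = BMR × activity factor = 1761.25 × 1.525 = 2685.9063 kcal/day.
Apply stress factor: 2685.9063 × 1.35 = 3625.9734 kcal/day.

3626 kilocalories/day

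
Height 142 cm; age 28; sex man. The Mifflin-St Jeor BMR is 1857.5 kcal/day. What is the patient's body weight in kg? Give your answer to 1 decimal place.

110.5 kg

1857.5 = 10·W + 6.25(142) − 5(28) + 5
10·W = 1857.5 − 752.5 = 1105, so W = 110.5 kg.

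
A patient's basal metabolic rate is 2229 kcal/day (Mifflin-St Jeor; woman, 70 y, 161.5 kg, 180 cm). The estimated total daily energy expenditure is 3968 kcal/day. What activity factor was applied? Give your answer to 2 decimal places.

Activity factor = TEE ÷ BMR = 3968 ÷ 2229 = 1.78.

1.78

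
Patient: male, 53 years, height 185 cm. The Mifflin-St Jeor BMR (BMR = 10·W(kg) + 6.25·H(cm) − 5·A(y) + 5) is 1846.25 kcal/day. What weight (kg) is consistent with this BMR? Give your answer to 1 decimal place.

1846.25 = 10·W + 6.25(185) − 5(53) + 5
10·W = 1846.25 − 896.25 = 950, so W = 95 kg.

95.0 kg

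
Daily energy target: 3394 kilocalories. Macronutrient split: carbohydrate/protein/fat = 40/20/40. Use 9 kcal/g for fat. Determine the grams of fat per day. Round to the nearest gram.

Fat energy = 40% × 3394 = 1357.6 kcal.
At 9 kcal/g: 1357.6 ÷ 9 = 150.8444 g.

151 g/day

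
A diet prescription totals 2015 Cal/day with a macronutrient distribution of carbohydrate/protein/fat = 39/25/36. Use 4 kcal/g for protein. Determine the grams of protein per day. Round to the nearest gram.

126 g/day

Protein energy = 25% × 2015 = 503.75 kcal.
At 4 kcal/g: 503.75 ÷ 4 = 125.9375 g.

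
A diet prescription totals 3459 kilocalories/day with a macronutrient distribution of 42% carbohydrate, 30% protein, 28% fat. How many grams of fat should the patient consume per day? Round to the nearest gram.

108 g/day

Fat energy = 28% × 3459 = 968.52 kcal.
At 9 kcal/g: 968.52 ÷ 9 = 107.6133 g.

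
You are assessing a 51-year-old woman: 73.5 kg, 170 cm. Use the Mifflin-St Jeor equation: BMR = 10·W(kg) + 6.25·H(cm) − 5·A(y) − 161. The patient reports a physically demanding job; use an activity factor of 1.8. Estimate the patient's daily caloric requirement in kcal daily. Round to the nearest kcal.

2487 kcal daily

Mifflin-St Jeor (female): BMR = 10(73.5) + 6.25(170) − 5(51) − 161 = 735 + 1062.5 − 255 − 161 = 1381.5 kcal/day.
TEE = BMR × activity factor = 1381.5 × 1.8 = 2486.7 kcal/day.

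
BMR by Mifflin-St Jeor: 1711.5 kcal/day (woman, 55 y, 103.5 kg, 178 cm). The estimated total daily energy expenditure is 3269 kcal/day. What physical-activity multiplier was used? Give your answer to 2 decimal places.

Activity factor = TEE ÷ BMR = 3269 ÷ 1711.5 = 1.91.

1.91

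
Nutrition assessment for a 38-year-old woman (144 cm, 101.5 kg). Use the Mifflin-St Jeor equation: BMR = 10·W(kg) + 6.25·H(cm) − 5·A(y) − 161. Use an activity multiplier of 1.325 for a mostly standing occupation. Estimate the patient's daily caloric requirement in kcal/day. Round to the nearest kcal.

2072 kcal/day

Mifflin-St Jeor (female): BMR = 10(101.5) + 6.25(144) − 5(38) − 161 = 1015 + 900 − 190 − 161 = 1564 kcal/day.
TEE = BMR × activity factor = 1564 × 1.325 = 2072.3 kcal/day.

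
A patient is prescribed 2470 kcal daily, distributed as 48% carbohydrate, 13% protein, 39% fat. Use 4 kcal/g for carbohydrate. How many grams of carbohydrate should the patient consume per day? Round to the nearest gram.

Carbohydrate energy = 48% × 2470 = 1185.6 kcal.
At 4 kcal/g: 1185.6 ÷ 4 = 296.4 g.

296 g/day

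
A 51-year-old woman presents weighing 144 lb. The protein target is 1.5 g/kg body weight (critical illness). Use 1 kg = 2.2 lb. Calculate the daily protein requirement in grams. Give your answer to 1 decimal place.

Weight in kg = 144 ÷ 2.2 = 65.4545 kg.
Protein = 1.5 g/kg × 65.4545 kg = 98.1818 g/day.

98.2 g/day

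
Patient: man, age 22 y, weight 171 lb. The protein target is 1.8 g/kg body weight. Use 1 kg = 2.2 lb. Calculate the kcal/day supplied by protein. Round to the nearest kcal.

Weight in kg = 171 ÷ 2.2 = 77.7273 kg.
Protein = 1.8 g/kg × 77.7273 kg = 139.9091 g/day.
Protein energy = 139.9091 g × 4 kcal/g = 559.6364 kcal/day.

560 kcal/day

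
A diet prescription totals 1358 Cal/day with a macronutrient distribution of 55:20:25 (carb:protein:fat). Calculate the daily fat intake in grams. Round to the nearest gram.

Fat energy = 25% × 1358 = 339.5 kcal.
At 9 kcal/g: 339.5 ÷ 9 = 37.7222 g.

38 g/day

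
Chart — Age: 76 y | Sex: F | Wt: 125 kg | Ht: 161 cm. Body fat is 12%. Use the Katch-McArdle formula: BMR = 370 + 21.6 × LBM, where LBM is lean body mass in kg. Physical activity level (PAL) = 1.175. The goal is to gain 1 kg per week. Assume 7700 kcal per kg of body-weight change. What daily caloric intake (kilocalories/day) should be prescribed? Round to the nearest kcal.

LBM = 125 × (1 − 0.12) = 110 kg. Katch-McArdle: BMR = 370 + 21.6 × 110 = 2746 kcal/day.
TEE = 2746 × 1.175 = 3226.55 kcal/day.
Required daily surplus = 1 × 7700 ÷ 7 = 1100 kcal/day.
Target intake = 3226.55 + 1100 = 4326.55 kcal/day.

4327 kilocalories/day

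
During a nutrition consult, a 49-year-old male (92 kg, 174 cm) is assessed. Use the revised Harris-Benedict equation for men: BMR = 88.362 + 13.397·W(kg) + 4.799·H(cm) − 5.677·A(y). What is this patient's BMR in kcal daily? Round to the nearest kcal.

1878 kcal daily

Harris-Benedict: BMR = 88.362 + 13.397(92) + 4.799(174) − 5.677(49) = 1877.739 kcal/day.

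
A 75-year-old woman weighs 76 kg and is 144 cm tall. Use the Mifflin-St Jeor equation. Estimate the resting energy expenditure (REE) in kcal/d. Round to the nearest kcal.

1124 kcal/d

Mifflin-St Jeor (female): BMR = 10(76) + 6.25(144) − 5(75) − 161 = 760 + 900 − 375 − 161 = 1124 kcal/day.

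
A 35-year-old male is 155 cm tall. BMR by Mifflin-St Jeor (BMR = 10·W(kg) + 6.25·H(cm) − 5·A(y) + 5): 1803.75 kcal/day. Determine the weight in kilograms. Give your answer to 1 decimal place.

1803.75 = 10·W + 6.25(155) − 5(35) + 5
10·W = 1803.75 − 798.75 = 1005, so W = 100.5 kg.

100.5 kg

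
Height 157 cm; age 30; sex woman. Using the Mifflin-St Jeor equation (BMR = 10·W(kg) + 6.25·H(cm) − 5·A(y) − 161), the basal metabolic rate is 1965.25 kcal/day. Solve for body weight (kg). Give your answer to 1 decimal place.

1965.25 = 10·W + 6.25(157) − 5(30) − 161
10·W = 1965.25 − 670.25 = 1295, so W = 129.5 kg.

129.5 kg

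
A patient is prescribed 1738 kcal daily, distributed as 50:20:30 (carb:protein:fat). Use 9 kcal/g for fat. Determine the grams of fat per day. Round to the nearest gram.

58 g/day

Fat energy = 30% × 1738 = 521.4 kcal.
At 9 kcal/g: 521.4 ÷ 9 = 57.9333 g.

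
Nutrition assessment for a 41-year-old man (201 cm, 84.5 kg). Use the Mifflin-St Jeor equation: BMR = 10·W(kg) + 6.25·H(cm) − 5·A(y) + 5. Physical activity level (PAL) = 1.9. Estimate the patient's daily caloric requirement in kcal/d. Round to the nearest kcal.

Mifflin-St Jeor (male): BMR = 10(84.5) + 6.25(201) − 5(41) + 5 = 845 + 1256.25 − 205 + 5 = 1901.25 kcal/day.
TEE = BMR × activity factor = 1901.25 × 1.9 = 3612.375 kcal/day.

3612 kcal/d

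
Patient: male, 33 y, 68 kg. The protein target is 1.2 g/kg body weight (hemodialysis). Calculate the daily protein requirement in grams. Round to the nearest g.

Protein = 1.2 g/kg × 68 kg = 81.6 g/day.

82 g/day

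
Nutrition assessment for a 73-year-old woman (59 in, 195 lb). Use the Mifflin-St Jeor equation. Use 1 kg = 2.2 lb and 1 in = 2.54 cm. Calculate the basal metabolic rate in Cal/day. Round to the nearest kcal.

Convert to metric: weight = 195 ÷ 2.2 = 88.6364 kg; height = 59 × 2.54 = 149.86 cm.
Mifflin-St Jeor (female): BMR = 10(88.6364) + 6.25(149.86) − 5(73) − 161 = 886.3636 + 936.625 − 365 − 161 = 1296.9886 kcal/day.

1297 Cal/day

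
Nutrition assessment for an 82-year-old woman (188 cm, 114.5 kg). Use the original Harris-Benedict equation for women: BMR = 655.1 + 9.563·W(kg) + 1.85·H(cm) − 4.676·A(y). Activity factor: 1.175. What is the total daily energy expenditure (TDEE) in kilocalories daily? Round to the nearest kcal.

2014 kilocalories daily

Harris-Benedict: BMR = 655.1 + 9.563(114.5) + 1.85(188) − 4.676(82) = 1714.4315 kcal/day.
TEE = BMR × activity factor = 1714.4315 × 1.175 = 2014.457 kcal/day.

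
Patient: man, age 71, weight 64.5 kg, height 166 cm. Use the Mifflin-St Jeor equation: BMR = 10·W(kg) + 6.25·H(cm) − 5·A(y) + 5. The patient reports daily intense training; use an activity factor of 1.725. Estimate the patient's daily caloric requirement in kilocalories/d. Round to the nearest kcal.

2299 kilocalories/d

Mifflin-St Jeor (male): BMR = 10(64.5) + 6.25(166) − 5(71) + 5 = 645 + 1037.5 − 355 + 5 = 1332.5 kcal/day.
TEE = BMR × activity factor = 1332.5 × 1.725 = 2298.5625 kcal/day.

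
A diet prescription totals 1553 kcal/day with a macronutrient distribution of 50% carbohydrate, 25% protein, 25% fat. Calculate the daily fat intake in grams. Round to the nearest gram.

Fat energy = 25% × 1553 = 388.25 kcal.
At 9 kcal/g: 388.25 ÷ 9 = 43.1389 g.

43 g/day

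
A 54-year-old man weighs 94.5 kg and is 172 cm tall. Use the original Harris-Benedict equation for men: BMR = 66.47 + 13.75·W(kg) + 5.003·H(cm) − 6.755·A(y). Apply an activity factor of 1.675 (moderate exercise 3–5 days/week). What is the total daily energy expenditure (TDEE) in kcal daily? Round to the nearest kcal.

3118 kcal daily

Harris-Benedict: BMR = 66.47 + 13.75(94.5) + 5.003(172) − 6.755(54) = 1861.591 kcal/day.
TEE = BMR × activity factor = 1861.591 × 1.675 = 3118.1649 kcal/day.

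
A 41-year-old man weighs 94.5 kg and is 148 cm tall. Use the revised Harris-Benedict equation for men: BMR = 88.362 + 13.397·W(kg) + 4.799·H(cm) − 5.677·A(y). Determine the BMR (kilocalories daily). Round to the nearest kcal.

1832 kilocalories daily

Harris-Benedict: BMR = 88.362 + 13.397(94.5) + 4.799(148) − 5.677(41) = 1831.8735 kcal/day.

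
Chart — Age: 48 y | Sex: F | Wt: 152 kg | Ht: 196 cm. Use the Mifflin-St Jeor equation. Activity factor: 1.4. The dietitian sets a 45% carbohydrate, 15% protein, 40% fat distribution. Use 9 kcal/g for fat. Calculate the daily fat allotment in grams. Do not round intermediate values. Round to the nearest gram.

Mifflin-St Jeor (female): BMR = 10(152) + 6.25(196) − 5(48) − 161 = 1520 + 1225 − 240 − 161 = 2344 kcal/day.
TEE = 2344 × 1.4 = 3281.6 kcal/day.
Fat energy = 40% × 3281.6 = 1312.64 kcal.
Fat = 1312.64 ÷ 9 kcal/g = 145.8489 g.

146 g/day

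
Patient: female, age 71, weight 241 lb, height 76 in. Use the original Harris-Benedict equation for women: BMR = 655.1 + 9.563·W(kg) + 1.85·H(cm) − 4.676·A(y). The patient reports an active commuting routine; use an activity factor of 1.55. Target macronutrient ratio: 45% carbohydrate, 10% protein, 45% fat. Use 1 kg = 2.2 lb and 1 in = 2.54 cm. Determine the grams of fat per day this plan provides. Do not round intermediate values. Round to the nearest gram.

Convert to metric: weight = 241 ÷ 2.2 = 109.5455 kg; height = 76 × 2.54 = 193.04 cm.
Harris-Benedict: BMR = 655.1 + 9.563(109.5455) + 1.85(193.04) − 4.676(71) = 1727.8112 kcal/day.
TEE = 1727.8112 × 1.55 = 2678.1073 kcal/day.
Fat energy = 45% × 2678.1073 = 1205.1483 kcal.
Fat = 1205.1483 ÷ 9 kcal/g = 133.9054 g.

134 g/day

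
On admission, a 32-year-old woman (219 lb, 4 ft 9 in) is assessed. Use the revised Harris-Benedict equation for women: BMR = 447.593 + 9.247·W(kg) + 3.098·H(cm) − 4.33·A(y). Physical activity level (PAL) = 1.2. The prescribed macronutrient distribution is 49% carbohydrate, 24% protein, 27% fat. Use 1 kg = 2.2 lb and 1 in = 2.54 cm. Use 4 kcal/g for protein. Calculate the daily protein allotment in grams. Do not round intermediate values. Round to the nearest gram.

121 g/day

Convert to metric: weight = 219 ÷ 2.2 = 99.5455 kg; height = (4×12 + 9) × 2.54 = 57 × 2.54 = 144.78 cm.
Harris-Benedict: BMR = 447.593 + 9.247(99.5455) + 3.098(144.78) − 4.33(32) = 1678.0583 kcal/day.
TEE = 1678.0583 × 1.2 = 2013.6699 kcal/day.
Protein energy = 24% × 2013.6699 = 483.2808 kcal.
Protein = 483.2808 ÷ 4 kcal/g = 120.8202 g.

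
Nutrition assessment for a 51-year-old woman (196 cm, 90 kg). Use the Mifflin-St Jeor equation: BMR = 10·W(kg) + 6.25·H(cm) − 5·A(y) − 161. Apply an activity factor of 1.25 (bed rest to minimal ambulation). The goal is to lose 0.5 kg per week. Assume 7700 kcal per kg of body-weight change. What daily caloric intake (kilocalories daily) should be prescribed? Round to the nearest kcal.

1586 kilocalories daily

Mifflin-St Jeor (female): BMR = 10(90) + 6.25(196) − 5(51) − 161 = 900 + 1225 − 255 − 161 = 1709 kcal/day.
TEE = 1709 × 1.25 = 2136.25 kcal/day.
Required daily deficit = 0.5 × 7700 ÷ 7 = 550 kcal/day.
Target intake = 2136.25 − 550 = 1586.25 kcal/day.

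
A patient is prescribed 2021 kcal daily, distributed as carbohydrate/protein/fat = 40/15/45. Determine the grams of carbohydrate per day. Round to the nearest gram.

Carbohydrate energy = 40% × 2021 = 808.4 kcal.
At 4 kcal/g: 808.4 ÷ 4 = 202.1 g.

202 g/day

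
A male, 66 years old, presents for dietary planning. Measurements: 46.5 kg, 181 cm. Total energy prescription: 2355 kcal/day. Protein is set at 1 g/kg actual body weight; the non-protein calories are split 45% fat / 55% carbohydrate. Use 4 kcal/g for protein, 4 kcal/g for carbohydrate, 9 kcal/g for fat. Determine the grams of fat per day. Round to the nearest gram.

Protein = 1 × 46.5 = 46.5 g → 46.5 × 4 = 186 kcal.
Non-protein calories = 2355 − 186 = 2169 kcal.
Fat: 45% × 2169 = 976.05 kcal; carbohydrate: 1192.95 kcal.
Fat: 976.05 kcal ÷ 9 kcal/g = 108.45 g.

108 g/day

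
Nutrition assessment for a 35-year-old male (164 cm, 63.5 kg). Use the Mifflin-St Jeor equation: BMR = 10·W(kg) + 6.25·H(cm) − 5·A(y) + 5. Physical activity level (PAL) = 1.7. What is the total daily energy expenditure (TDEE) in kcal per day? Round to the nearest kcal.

2533 kcal per day

Mifflin-St Jeor (male): BMR = 10(63.5) + 6.25(164) − 5(35) + 5 = 635 + 1025 − 175 + 5 = 1490 kcal/day.
TEE = BMR × activity factor = 1490 × 1.7 = 2533 kcal/day.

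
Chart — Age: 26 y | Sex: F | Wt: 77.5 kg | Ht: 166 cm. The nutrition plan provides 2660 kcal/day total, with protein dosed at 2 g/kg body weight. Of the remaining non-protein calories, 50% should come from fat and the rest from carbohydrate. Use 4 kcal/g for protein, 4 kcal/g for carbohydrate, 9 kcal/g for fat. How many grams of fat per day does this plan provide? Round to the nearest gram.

113 g/day

Protein = 2 × 77.5 = 155 g → 155 × 4 = 620 kcal.
Non-protein calories = 2660 − 620 = 2040 kcal.
Fat: 50% × 2040 = 1020 kcal; carbohydrate: 1020 kcal.
Fat: 1020 kcal ÷ 9 kcal/g = 113.3333 g.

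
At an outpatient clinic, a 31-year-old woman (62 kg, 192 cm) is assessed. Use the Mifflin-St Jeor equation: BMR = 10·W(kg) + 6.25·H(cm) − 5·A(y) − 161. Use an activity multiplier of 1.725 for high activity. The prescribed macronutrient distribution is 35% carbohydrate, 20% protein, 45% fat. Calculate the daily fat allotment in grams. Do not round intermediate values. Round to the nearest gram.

Mifflin-St Jeor (female): BMR = 10(62) + 6.25(192) − 5(31) − 161 = 620 + 1200 − 155 − 161 = 1504 kcal/day.
TEE = 1504 × 1.725 = 2594.4 kcal/day.
Fat energy = 45% × 2594.4 = 1167.48 kcal.
Fat = 1167.48 ÷ 9 kcal/g = 129.72 g.

130 g/day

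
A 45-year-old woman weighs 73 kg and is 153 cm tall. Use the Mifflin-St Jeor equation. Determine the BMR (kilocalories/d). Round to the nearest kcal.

1300 kilocalories/d

Mifflin-St Jeor (female): BMR = 10(73) + 6.25(153) − 5(45) − 161 = 730 + 956.25 − 225 − 161 = 1300.25 kcal/day.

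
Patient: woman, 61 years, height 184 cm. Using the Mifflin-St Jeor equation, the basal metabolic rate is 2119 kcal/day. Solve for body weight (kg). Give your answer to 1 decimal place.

143.5 kg

2119 = 10·W + 6.25(184) − 5(61) − 161
10·W = 2119 − 684 = 1435, so W = 143.5 kg.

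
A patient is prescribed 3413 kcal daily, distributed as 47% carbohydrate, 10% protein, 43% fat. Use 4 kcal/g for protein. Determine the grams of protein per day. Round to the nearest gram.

85 g/day

Protein energy = 10% × 3413 = 341.3 kcal.
At 4 kcal/g: 341.3 ÷ 4 = 85.325 g.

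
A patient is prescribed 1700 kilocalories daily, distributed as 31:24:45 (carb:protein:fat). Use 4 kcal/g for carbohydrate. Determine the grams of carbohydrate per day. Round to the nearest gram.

132 g/day

Carbohydrate energy = 31% × 1700 = 527 kcal.
At 4 kcal/g: 527 ÷ 4 = 131.75 g.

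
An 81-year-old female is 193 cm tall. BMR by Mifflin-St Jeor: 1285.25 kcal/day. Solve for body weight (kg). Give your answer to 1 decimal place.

64.5 kg

1285.25 = 10·W + 6.25(193) − 5(81) − 161
10·W = 1285.25 − 640.25 = 645, so W = 64.5 kg.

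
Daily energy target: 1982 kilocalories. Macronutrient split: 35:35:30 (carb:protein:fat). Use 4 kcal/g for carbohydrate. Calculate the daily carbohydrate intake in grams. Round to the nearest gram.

173 g/day

Carbohydrate energy = 35% × 1982 = 693.7 kcal.
At 4 kcal/g: 693.7 ÷ 4 = 173.425 g.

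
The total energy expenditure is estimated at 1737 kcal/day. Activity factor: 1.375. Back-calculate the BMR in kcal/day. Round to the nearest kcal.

1263 kcal/day

BMR = TEE ÷ activity factor = 1737 ÷ 1.375 = 1263.2727 kcal/day.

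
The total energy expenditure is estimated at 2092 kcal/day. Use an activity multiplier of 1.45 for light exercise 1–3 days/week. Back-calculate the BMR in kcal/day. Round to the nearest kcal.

BMR = TEE ÷ activity factor = 2092 ÷ 1.45 = 1442.7586 kcal/day.

1443 kcal/day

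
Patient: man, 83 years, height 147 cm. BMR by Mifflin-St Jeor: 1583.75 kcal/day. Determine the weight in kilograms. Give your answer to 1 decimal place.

1583.75 = 10·W + 6.25(147) − 5(83) + 5
10·W = 1583.75 − 508.75 = 1075, so W = 107.5 kg.

107.5 kg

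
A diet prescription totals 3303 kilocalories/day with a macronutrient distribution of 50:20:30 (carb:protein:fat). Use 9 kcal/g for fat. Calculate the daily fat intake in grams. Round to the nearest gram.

Fat energy = 30% × 3303 = 990.9 kcal.
At 9 kcal/g: 990.9 ÷ 9 = 110.1 g.

110 g/day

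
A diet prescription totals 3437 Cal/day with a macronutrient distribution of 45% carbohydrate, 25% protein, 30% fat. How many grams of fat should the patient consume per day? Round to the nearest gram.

Fat energy = 30% × 3437 = 1031.1 kcal.
At 9 kcal/g: 1031.1 ÷ 9 = 114.5667 g.

115 g/day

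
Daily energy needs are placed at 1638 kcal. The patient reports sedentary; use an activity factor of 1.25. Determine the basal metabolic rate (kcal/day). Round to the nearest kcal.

1310 kcal/day

BMR = TEE ÷ activity factor = 1638 ÷ 1.25 = 1310.4 kcal/day.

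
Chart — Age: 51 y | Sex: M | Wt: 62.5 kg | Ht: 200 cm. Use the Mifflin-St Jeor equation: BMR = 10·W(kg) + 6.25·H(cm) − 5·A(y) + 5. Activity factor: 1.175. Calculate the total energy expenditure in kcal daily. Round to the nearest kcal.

Mifflin-St Jeor (male): BMR = 10(62.5) + 6.25(200) − 5(51) + 5 = 625 + 1250 − 255 + 5 = 1625 kcal/day.
TEE = BMR × activity factor = 1625 × 1.175 = 1909.375 kcal/day.

1909 kcal daily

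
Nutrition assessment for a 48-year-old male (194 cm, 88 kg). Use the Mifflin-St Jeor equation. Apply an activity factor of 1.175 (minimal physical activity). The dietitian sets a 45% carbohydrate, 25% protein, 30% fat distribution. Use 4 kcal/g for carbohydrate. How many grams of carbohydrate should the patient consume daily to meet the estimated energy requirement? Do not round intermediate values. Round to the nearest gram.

246 g/day

Mifflin-St Jeor (male): BMR = 10(88) + 6.25(194) − 5(48) + 5 = 880 + 1212.5 − 240 + 5 = 1857.5 kcal/day.
TEE = 1857.5 × 1.175 = 2182.5625 kcal/day.
Carbohydrate energy = 45% × 2182.5625 = 982.1531 kcal.
Carbohydrate = 982.1531 ÷ 4 kcal/g = 245.5383 g.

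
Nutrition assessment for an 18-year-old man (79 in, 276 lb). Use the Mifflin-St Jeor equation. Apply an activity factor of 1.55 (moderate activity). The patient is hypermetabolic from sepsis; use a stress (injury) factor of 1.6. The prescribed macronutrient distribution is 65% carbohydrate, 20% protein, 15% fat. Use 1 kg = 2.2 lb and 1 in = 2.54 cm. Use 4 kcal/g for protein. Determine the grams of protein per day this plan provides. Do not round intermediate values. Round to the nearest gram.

301 g/day

Convert to metric: weight = 276 ÷ 2.2 = 125.4545 kg; height = 79 × 2.54 = 200.66 cm.
Mifflin-St Jeor (male): BMR = 10(125.4545) + 6.25(200.66) − 5(18) + 5 = 1254.5455 + 1254.125 − 90 + 5 = 2423.6705 kcal/day.
TEE = 2423.6705 × 1.55 = 3756.6892 kcal/day.
With stress factor 1.6: 3756.6892 × 1.6 = 6010.7027 kcal/day.
Protein energy = 20% × 6010.7027 = 1202.1405 kcal.
Protein = 1202.1405 ÷ 4 kcal/g = 300.5351 g.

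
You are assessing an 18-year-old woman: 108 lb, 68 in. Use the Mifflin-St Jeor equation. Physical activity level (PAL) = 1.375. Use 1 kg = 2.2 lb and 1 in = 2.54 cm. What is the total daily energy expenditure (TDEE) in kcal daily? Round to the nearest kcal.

1814 kcal daily

Convert to metric: weight = 108 ÷ 2.2 = 49.0909 kg; height = 68 × 2.54 = 172.72 cm.
Mifflin-St Jeor (female): BMR = 10(49.0909) + 6.25(172.72) − 5(18) − 161 = 490.9091 + 1079.5 − 90 − 161 = 1319.4091 kcal/day.
TEE = BMR × activity factor = 1319.4091 × 1.375 = 1814.1875 kcal/day.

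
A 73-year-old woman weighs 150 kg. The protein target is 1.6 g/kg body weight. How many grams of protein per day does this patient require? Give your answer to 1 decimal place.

Protein = 1.6 g/kg × 150 kg = 240 g/day.

240.0 g/day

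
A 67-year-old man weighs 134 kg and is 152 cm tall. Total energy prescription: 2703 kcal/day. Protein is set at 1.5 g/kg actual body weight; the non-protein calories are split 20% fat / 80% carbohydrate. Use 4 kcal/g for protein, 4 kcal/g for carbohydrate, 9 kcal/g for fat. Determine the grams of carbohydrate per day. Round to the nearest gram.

Protein = 1.5 × 134 = 201 g → 201 × 4 = 804 kcal.
Non-protein calories = 2703 − 804 = 1899 kcal.
Fat: 20% × 1899 = 379.8 kcal; carbohydrate: 1519.2 kcal.
Carbohydrate: 1519.2 kcal ÷ 4 kcal/g = 379.8 g.

380 g/day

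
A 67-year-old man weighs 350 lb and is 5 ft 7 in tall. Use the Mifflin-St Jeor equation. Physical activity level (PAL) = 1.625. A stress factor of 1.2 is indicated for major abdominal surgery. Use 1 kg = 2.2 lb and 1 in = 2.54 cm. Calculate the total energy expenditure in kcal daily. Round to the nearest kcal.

Convert to metric: weight = 350 ÷ 2.2 = 159.0909 kg; height = (5×12 + 7) × 2.54 = 67 × 2.54 = 170.18 cm.
Mifflin-St Jeor (male): BMR = 10(159.0909) + 6.25(170.18) − 5(67) + 5 = 1590.9091 + 1063.625 − 335 + 5 = 2324.5341 kcal/day.
TEE = BMR × activity factor = 2324.5341 × 1.625 = 3777.3679 kcal/day.
Apply stress factor: 3777.3679 × 1.2 = 4532.8415 kcal/day.

4533 kcal daily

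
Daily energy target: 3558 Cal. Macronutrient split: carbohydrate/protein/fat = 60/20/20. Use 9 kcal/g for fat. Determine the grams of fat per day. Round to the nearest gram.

79 g/day

Fat energy = 20% × 3558 = 711.6 kcal.
At 9 kcal/g: 711.6 ÷ 9 = 79.0667 g.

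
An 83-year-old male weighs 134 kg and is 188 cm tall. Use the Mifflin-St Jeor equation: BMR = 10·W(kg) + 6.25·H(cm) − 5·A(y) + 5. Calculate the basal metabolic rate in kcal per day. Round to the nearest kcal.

2105 kcal per day

Mifflin-St Jeor (male): BMR = 10(134) + 6.25(188) − 5(83) + 5 = 1340 + 1175 − 415 + 5 = 2105 kcal/day.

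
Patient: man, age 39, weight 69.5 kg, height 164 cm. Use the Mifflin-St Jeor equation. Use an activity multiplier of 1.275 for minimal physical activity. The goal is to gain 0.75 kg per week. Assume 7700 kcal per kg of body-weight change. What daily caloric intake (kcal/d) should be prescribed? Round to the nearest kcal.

Mifflin-St Jeor (male): BMR = 10(69.5) + 6.25(164) − 5(39) + 5 = 695 + 1025 − 195 + 5 = 1530 kcal/day.
TEE = 1530 × 1.275 = 1950.75 kcal/day.
Required daily surplus = 0.75 × 7700 ÷ 7 = 825 kcal/day.
Target intake = 1950.75 + 825 = 2775.75 kcal/day.

2776 kcal/d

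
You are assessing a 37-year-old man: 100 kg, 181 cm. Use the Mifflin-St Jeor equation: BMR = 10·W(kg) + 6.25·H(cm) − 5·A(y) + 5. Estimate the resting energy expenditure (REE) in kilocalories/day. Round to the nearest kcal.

1951 kilocalories/day

Mifflin-St Jeor (male): BMR = 10(100) + 6.25(181) − 5(37) + 5 = 1000 + 1131.25 − 185 + 5 = 1951.25 kcal/day.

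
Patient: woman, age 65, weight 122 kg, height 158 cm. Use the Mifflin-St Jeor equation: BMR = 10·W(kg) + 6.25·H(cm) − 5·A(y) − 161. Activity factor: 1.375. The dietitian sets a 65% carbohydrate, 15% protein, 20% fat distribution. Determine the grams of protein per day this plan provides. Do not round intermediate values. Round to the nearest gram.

Mifflin-St Jeor (female): BMR = 10(122) + 6.25(158) − 5(65) − 161 = 1220 + 987.5 − 325 − 161 = 1721.5 kcal/day.
TEE = 1721.5 × 1.375 = 2367.0625 kcal/day.
Protein energy = 15% × 2367.0625 = 355.0594 kcal.
Protein = 355.0594 ÷ 4 kcal/g = 88.7648 g.

89 g/day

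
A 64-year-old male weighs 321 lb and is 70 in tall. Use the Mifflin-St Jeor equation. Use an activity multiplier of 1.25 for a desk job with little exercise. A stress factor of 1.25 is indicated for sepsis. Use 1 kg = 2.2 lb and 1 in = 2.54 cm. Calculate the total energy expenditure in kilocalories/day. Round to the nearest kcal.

3524 kilocalories/day

Convert to metric: weight = 321 ÷ 2.2 = 145.9091 kg; height = 70 × 2.54 = 177.8 cm.
Mifflin-St Jeor (male): BMR = 10(145.9091) + 6.25(177.8) − 5(64) + 5 = 1459.0909 + 1111.25 − 320 + 5 = 2255.3409 kcal/day.
TEE = BMR × activity factor = 2255.3409 × 1.25 = 2819.1761 kcal/day.
Apply stress factor: 2819.1761 × 1.25 = 3523.9702 kcal/day.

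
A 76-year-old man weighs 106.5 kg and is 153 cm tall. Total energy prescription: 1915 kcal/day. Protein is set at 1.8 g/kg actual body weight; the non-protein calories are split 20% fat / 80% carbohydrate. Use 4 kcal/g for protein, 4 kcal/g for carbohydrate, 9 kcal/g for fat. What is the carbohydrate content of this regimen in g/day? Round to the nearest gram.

230 g/day

Protein = 1.8 × 106.5 = 191.7 g → 191.7 × 4 = 766.8 kcal.
Non-protein calories = 1915 − 766.8 = 1148.2 kcal.
Fat: 20% × 1148.2 = 229.64 kcal; carbohydrate: 918.56 kcal.
Carbohydrate: 918.56 kcal ÷ 4 kcal/g = 229.64 g.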